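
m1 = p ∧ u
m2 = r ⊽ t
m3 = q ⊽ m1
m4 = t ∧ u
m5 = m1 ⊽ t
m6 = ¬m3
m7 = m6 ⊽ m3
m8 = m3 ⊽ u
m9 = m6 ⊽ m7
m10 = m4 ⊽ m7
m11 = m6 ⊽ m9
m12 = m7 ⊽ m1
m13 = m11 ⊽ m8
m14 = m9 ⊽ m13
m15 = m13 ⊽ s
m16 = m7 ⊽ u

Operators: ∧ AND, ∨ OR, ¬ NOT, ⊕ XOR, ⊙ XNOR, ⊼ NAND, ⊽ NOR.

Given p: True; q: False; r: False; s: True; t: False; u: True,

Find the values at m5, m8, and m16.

m1 = p AND u = True AND True = True
m3 = q NOR m1 = False NOR True = False
m5 = m1 NOR t = True NOR False = False
m6 = NOT m3 = NOT False = True
m7 = m6 NOR m3 = True NOR False = False
m8 = m3 NOR u = False NOR True = False
m16 = m7 NOR u = False NOR True = False

m5 = False, m8 = False, m16 = False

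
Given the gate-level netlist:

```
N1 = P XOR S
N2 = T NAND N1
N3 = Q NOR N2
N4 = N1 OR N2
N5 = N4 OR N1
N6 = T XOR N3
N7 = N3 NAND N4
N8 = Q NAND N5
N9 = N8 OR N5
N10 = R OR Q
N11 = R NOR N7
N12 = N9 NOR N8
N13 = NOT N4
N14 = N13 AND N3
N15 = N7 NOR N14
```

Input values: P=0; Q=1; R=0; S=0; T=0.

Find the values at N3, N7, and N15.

N3 = 0  N7 = 1  N15 = 0

N1 = P XOR S = 0 XOR 0 = 0
N2 = T NAND N1 = 0 NAND 0 = 1
N3 = Q NOR N2 = 1 NOR 1 = 0
N4 = N1 OR N2 = 0 OR 1 = 1
N7 = N3 NAND N4 = 0 NAND 1 = 1
N13 = NOT N4 = NOT 1 = 0
N14 = N13 AND N3 = 0 AND 0 = 0
N15 = N7 NOR N14 = 1 NOR 0 = 0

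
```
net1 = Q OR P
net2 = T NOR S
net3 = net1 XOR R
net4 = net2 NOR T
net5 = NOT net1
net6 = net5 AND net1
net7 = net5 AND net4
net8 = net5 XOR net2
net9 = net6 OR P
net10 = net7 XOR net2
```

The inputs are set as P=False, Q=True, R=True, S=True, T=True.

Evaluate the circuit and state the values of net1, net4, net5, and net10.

net1 = True  net4 = False  net5 = False  net10 = False

net1 = Q OR P = True OR False = True
net2 = T NOR S = True NOR True = False
net4 = net2 NOR T = False NOR True = False
net5 = NOT net1 = NOT True = False
net7 = net5 AND net4 = False AND False = False
net10 = net7 XOR net2 = False XOR False = False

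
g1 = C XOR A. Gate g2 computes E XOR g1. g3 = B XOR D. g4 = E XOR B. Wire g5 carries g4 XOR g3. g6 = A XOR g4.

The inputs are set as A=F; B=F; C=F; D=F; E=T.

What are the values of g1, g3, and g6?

g1 = F; g3 = F; g6 = T

g1 = C XOR A = F XOR F = F
g3 = B XOR D = F XOR F = F
g4 = E XOR B = T XOR F = T
g6 = A XOR g4 = F XOR T = T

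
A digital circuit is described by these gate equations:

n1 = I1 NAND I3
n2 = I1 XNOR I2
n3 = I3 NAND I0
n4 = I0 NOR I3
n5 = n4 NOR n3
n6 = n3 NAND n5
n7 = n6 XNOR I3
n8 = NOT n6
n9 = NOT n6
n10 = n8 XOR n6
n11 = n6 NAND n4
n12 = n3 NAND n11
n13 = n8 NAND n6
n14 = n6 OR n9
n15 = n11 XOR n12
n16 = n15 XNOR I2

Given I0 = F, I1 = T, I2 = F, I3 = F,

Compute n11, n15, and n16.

n3 = I3 NAND I0 = F NAND F = T
n4 = I0 NOR I3 = F NOR F = T
n5 = n4 NOR n3 = T NOR T = F
n6 = n3 NAND n5 = T NAND F = T
n11 = n6 NAND n4 = T NAND T = F
n12 = n3 NAND n11 = T NAND F = T
n15 = n11 XOR n12 = F XOR T = T
n16 = n15 XNOR I2 = T XNOR F = F

n11 = F, n15 = T, n16 = F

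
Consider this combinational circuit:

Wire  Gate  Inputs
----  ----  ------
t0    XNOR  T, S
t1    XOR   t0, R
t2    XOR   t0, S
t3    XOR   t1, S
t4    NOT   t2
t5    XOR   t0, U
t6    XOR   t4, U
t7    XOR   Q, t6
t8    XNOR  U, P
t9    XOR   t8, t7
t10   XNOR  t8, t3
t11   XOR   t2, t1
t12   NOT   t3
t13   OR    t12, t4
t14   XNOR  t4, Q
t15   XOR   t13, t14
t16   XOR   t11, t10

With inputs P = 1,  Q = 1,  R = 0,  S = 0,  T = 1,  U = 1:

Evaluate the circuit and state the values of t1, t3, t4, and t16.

t0 = T XNOR S = 1 XNOR 0 = 0
t1 = t0 XOR R = 0 XOR 0 = 0
t2 = t0 XOR S = 0 XOR 0 = 0
t3 = t1 XOR S = 0 XOR 0 = 0
t4 = NOT t2 = NOT 0 = 1
t8 = U XNOR P = 1 XNOR 1 = 1
t10 = t8 XNOR t3 = 1 XNOR 0 = 0
t11 = t2 XOR t1 = 0 XOR 0 = 0
t16 = t11 XOR t10 = 0 XOR 0 = 0

t1 = 0; t3 = 0; t4 = 1; t16 = 0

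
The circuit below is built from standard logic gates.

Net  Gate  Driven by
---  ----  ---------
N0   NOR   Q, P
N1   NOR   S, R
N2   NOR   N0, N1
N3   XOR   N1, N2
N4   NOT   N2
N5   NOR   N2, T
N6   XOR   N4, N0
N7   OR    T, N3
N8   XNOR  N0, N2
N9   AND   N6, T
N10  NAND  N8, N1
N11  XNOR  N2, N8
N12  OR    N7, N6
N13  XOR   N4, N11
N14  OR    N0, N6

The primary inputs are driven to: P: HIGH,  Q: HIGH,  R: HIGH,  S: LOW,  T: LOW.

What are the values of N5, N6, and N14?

N5 = LOW, N6 = LOW, N14 = LOW

N0 = Q NOR P = HIGH NOR HIGH = LOW
N1 = S NOR R = LOW NOR HIGH = LOW
N2 = N0 NOR N1 = LOW NOR LOW = HIGH
N4 = NOT N2 = NOT HIGH = LOW
N5 = N2 NOR T = HIGH NOR LOW = LOW
N6 = N4 XOR N0 = LOW XOR LOW = LOW
N14 = N0 OR N6 = LOW OR LOW = LOW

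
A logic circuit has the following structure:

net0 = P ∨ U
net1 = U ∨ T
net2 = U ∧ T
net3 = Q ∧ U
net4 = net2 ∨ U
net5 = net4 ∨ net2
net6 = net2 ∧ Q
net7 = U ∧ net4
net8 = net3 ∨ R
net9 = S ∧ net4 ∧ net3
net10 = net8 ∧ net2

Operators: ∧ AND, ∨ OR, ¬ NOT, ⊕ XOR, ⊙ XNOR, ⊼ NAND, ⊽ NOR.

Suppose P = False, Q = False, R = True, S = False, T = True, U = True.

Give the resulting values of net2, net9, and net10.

net2 = True  net9 = False  net10 = True

net2 = U AND T = True AND True = True
net3 = Q AND U = False AND True = False
net4 = net2 OR U = True OR True = True
net8 = net3 OR R = False OR True = True
net9 = S AND net4 AND net3 = False AND True AND False = False
net10 = net8 AND net2 = True AND True = True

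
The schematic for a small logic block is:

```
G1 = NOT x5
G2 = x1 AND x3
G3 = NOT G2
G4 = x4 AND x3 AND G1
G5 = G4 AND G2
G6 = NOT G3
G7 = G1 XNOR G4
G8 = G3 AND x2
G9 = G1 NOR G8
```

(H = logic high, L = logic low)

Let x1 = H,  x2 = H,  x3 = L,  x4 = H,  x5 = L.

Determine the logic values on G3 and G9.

G3 = H; G9 = L

G1 = NOT x5 = NOT L = H
G2 = x1 AND x3 = H AND L = L
G3 = NOT G2 = NOT L = H
G8 = G3 AND x2 = H AND H = H
G9 = G1 NOR G8 = H NOR H = L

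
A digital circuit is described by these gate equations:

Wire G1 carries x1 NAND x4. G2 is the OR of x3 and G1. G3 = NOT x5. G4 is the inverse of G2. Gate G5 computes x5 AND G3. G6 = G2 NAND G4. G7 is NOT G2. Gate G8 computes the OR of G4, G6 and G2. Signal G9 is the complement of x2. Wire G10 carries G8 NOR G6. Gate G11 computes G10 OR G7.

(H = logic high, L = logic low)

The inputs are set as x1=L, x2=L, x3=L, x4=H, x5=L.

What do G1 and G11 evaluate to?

G1 = H, G11 = L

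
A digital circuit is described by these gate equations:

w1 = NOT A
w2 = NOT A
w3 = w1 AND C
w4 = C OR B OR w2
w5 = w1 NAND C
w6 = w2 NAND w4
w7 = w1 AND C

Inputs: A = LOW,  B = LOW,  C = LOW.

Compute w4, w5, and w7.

w4 = HIGH, w5 = HIGH, w7 = LOW

w1 = NOT A = NOT LOW = HIGH
w2 = NOT A = NOT LOW = HIGH
w4 = C OR B OR w2 = LOW OR LOW OR HIGH = HIGH
w5 = w1 NAND C = HIGH NAND LOW = HIGH
w7 = w1 AND C = HIGH AND LOW = LOW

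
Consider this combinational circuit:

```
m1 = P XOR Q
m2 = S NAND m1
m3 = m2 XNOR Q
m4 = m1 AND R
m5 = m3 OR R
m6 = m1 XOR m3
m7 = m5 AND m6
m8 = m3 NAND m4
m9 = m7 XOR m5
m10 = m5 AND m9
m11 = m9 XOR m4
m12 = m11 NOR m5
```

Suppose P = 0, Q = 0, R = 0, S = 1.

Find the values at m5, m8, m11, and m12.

m1 = P XOR Q = 0 XOR 0 = 0
m2 = S NAND m1 = 1 NAND 0 = 1
m3 = m2 XNOR Q = 1 XNOR 0 = 0
m4 = m1 AND R = 0 AND 0 = 0
m5 = m3 OR R = 0 OR 0 = 0
m6 = m1 XOR m3 = 0 XOR 0 = 0
m7 = m5 AND m6 = 0 AND 0 = 0
m8 = m3 NAND m4 = 0 NAND 0 = 1
m9 = m7 XOR m5 = 0 XOR 0 = 0
m11 = m9 XOR m4 = 0 XOR 0 = 0
m12 = m11 NOR m5 = 0 NOR 0 = 1

m5 = 0, m8 = 1, m11 = 0, m12 = 1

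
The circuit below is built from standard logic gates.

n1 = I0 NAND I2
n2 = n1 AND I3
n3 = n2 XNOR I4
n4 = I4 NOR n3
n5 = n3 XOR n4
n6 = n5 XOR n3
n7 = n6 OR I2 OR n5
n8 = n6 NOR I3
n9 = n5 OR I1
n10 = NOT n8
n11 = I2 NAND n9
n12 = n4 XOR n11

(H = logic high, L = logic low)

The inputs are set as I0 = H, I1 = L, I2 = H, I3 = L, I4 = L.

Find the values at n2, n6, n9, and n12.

n1 = I0 NAND I2 = H NAND H = L
n2 = n1 AND I3 = L AND L = L
n3 = n2 XNOR I4 = L XNOR L = H
n4 = I4 NOR n3 = L NOR H = L
n5 = n3 XOR n4 = H XOR L = H
n6 = n5 XOR n3 = H XOR H = L
n9 = n5 OR I1 = H OR L = H
n11 = I2 NAND n9 = H NAND H = L
n12 = n4 XOR n11 = L XOR L = L

n2 = L; n6 = L; n9 = H; n12 = L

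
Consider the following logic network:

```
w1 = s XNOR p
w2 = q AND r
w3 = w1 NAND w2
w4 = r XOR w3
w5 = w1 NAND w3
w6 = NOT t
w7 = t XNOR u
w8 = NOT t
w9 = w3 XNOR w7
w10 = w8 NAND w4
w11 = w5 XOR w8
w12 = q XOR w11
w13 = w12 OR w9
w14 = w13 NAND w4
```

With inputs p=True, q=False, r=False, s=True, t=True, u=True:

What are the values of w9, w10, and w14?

w1 = s XNOR p = True XNOR True = True
w2 = q AND r = False AND False = False
w3 = w1 NAND w2 = True NAND False = True
w4 = r XOR w3 = False XOR True = True
w5 = w1 NAND w3 = True NAND True = False
w7 = t XNOR u = True XNOR True = True
w8 = NOT t = NOT True = False
w9 = w3 XNOR w7 = True XNOR True = True
w10 = w8 NAND w4 = False NAND True = True
w11 = w5 XOR w8 = False XOR False = False
w12 = q XOR w11 = False XOR False = False
w13 = w12 OR w9 = False OR True = True
w14 = w13 NAND w4 = True NAND True = False

w9 = True, w10 = True, w14 = False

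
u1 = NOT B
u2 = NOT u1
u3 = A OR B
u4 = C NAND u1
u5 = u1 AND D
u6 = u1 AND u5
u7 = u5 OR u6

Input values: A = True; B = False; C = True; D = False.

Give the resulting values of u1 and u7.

u1 = NOT B = NOT False = True
u5 = u1 AND D = True AND False = False
u6 = u1 AND u5 = True AND False = False
u7 = u5 OR u6 = False OR False = False

u1 = True, u7 = False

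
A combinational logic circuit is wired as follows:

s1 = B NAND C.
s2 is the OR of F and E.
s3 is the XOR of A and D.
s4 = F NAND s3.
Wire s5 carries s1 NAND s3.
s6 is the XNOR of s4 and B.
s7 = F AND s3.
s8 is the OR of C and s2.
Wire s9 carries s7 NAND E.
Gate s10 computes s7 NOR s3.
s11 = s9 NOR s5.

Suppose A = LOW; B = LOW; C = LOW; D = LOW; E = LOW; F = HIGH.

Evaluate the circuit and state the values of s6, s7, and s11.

s6 = LOW, s7 = LOW, s11 = LOW

s1 = B NAND C = LOW NAND LOW = HIGH
s3 = A XOR D = LOW XOR LOW = LOW
s4 = F NAND s3 = HIGH NAND LOW = HIGH
s5 = s1 NAND s3 = HIGH NAND LOW = HIGH
s6 = s4 XNOR B = HIGH XNOR LOW = LOW
s7 = F AND s3 = HIGH AND LOW = LOW
s9 = s7 NAND E = LOW NAND LOW = HIGH
s11 = s9 NOR s5 = HIGH NOR HIGH = LOW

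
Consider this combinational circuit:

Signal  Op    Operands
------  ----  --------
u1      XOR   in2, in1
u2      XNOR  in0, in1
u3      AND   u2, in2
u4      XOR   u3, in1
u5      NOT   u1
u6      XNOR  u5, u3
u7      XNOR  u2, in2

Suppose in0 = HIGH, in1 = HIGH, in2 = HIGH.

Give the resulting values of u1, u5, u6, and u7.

u1 = LOW  u5 = HIGH  u6 = HIGH  u7 = HIGH

u1 = in2 XOR in1 = HIGH XOR HIGH = LOW
u2 = in0 XNOR in1 = HIGH XNOR HIGH = HIGH
u3 = u2 AND in2 = HIGH AND HIGH = HIGH
u5 = NOT u1 = NOT LOW = HIGH
u6 = u5 XNOR u3 = HIGH XNOR HIGH = HIGH
u7 = u2 XNOR in2 = HIGH XNOR HIGH = HIGH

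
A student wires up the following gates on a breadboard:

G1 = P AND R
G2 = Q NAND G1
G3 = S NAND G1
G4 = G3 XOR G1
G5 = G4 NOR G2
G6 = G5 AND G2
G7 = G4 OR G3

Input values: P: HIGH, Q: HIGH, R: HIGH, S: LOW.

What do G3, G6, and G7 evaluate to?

G3 = HIGH  G6 = LOW  G7 = HIGH

G1 = P AND R = HIGH AND HIGH = HIGH
G2 = Q NAND G1 = HIGH NAND HIGH = LOW
G3 = S NAND G1 = LOW NAND HIGH = HIGH
G4 = G3 XOR G1 = HIGH XOR HIGH = LOW
G5 = G4 NOR G2 = LOW NOR LOW = HIGH
G6 = G5 AND G2 = HIGH AND LOW = LOW
G7 = G4 OR G3 = LOW OR HIGH = HIGH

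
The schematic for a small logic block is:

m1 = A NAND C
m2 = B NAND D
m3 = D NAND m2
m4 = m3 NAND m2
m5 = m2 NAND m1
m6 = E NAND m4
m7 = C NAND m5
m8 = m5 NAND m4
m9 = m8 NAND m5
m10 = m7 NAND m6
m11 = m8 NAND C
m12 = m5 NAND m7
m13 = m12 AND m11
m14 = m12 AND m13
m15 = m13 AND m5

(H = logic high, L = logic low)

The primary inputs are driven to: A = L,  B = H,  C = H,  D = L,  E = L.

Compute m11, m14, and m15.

m1 = A NAND C = L NAND H = H
m2 = B NAND D = H NAND L = H
m3 = D NAND m2 = L NAND H = H
m4 = m3 NAND m2 = H NAND H = L
m5 = m2 NAND m1 = H NAND H = L
m7 = C NAND m5 = H NAND L = H
m8 = m5 NAND m4 = L NAND L = H
m11 = m8 NAND C = H NAND H = L
m12 = m5 NAND m7 = L NAND H = H
m13 = m12 AND m11 = H AND L = L
m14 = m12 AND m13 = H AND L = L
m15 = m13 AND m5 = L AND L = L

m11 = L  m14 = L  m15 = L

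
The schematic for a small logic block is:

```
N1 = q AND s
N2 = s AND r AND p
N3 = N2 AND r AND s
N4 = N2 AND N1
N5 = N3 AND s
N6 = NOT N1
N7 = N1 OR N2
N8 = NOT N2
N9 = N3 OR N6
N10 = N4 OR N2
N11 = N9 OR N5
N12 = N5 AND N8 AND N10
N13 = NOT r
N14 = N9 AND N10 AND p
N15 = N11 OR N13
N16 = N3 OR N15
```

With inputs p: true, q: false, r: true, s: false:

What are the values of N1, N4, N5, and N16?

N1 = false, N4 = false, N5 = false, N16 = true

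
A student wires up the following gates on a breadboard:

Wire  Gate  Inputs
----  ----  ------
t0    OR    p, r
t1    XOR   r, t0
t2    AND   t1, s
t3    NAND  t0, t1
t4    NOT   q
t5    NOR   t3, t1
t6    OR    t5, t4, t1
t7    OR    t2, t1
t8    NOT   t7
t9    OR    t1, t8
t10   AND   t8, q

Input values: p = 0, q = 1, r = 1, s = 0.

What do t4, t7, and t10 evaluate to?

t4 = 0  t7 = 0  t10 = 1

t0 = p OR r = 0 OR 1 = 1
t1 = r XOR t0 = 1 XOR 1 = 0
t2 = t1 AND s = 0 AND 0 = 0
t4 = NOT q = NOT 1 = 0
t7 = t2 OR t1 = 0 OR 0 = 0
t8 = NOT t7 = NOT 0 = 1
t10 = t8 AND q = 1 AND 1 = 1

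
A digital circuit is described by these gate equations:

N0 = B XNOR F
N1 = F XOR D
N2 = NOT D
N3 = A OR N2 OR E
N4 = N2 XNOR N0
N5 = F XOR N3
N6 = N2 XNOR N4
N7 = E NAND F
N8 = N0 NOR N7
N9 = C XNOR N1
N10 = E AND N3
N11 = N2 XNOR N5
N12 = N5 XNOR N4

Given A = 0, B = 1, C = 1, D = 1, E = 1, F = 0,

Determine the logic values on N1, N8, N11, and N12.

N0 = B XNOR F = 1 XNOR 0 = 0
N1 = F XOR D = 0 XOR 1 = 1
N2 = NOT D = NOT 1 = 0
N3 = A OR N2 OR E = 0 OR 0 OR 1 = 1
N4 = N2 XNOR N0 = 0 XNOR 0 = 1
N5 = F XOR N3 = 0 XOR 1 = 1
N7 = E NAND F = 1 NAND 0 = 1
N8 = N0 NOR N7 = 0 NOR 1 = 0
N11 = N2 XNOR N5 = 0 XNOR 1 = 0
N12 = N5 XNOR N4 = 1 XNOR 1 = 1

N1 = 1, N8 = 0, N11 = 0, N12 = 1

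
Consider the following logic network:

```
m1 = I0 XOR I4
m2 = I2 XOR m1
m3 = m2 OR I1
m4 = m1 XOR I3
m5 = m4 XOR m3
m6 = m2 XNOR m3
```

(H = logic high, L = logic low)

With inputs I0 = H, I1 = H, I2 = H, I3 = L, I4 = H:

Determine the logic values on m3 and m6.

m3 = H; m6 = H

m1 = I0 XOR I4 = H XOR H = L
m2 = I2 XOR m1 = H XOR L = H
m3 = m2 OR I1 = H OR H = H
m6 = m2 XNOR m3 = H XNOR H = H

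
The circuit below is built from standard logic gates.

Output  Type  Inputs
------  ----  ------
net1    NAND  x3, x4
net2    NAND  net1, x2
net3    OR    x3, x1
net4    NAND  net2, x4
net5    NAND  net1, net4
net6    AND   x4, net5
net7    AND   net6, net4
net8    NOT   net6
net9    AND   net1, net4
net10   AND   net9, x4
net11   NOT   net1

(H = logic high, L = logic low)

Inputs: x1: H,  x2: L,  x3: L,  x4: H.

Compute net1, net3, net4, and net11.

net1 = x3 NAND x4 = L NAND H = H
net2 = net1 NAND x2 = H NAND L = H
net3 = x3 OR x1 = L OR H = H
net4 = net2 NAND x4 = H NAND H = L
net11 = NOT net1 = NOT H = L

net1 = H, net3 = H, net4 = L, net11 = L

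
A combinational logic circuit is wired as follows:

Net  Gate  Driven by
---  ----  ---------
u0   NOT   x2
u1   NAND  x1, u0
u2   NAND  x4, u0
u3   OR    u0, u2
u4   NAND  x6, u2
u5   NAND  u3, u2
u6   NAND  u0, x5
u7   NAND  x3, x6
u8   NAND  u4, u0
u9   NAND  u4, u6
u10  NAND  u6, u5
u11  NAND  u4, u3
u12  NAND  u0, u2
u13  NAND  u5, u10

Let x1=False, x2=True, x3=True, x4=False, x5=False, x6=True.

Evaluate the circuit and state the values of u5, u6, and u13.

u5 = False, u6 = True, u13 = True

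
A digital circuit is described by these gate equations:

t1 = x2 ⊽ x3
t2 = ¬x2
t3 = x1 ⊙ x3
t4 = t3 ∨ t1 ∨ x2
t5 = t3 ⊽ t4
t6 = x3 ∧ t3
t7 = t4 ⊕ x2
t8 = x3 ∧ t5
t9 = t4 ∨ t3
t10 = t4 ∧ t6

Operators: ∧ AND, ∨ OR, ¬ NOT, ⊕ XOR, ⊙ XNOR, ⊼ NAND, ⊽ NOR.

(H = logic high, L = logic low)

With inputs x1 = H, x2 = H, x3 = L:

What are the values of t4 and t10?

t4 = H; t10 = L

t1 = x2 NOR x3 = H NOR L = L
t3 = x1 XNOR x3 = H XNOR L = L
t4 = t3 OR t1 OR x2 = L OR L OR H = H
t6 = x3 AND t3 = L AND L = L
t10 = t4 AND t6 = H AND L = L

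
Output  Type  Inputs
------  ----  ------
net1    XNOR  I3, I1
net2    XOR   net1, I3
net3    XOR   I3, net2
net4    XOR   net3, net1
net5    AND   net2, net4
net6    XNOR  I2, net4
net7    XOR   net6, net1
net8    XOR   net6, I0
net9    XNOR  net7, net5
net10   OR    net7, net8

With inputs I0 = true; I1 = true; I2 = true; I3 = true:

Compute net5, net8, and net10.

net1 = I3 XNOR I1 = true XNOR true = true
net2 = net1 XOR I3 = true XOR true = false
net3 = I3 XOR net2 = true XOR false = true
net4 = net3 XOR net1 = true XOR true = false
net5 = net2 AND net4 = false AND false = false
net6 = I2 XNOR net4 = true XNOR false = false
net7 = net6 XOR net1 = false XOR true = true
net8 = net6 XOR I0 = false XOR true = true
net10 = net7 OR net8 = true OR true = true

net5 = false; net8 = true; net10 = true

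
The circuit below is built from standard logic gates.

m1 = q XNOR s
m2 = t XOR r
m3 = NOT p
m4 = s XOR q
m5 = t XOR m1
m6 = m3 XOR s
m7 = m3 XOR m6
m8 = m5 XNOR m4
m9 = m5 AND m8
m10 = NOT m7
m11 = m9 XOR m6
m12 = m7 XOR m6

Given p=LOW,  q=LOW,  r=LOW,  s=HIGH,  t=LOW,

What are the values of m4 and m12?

m3 = NOT p = NOT LOW = HIGH
m4 = s XOR q = HIGH XOR LOW = HIGH
m6 = m3 XOR s = HIGH XOR HIGH = LOW
m7 = m3 XOR m6 = HIGH XOR LOW = HIGH
m12 = m7 XOR m6 = HIGH XOR LOW = HIGH

m4 = HIGH; m12 = HIGH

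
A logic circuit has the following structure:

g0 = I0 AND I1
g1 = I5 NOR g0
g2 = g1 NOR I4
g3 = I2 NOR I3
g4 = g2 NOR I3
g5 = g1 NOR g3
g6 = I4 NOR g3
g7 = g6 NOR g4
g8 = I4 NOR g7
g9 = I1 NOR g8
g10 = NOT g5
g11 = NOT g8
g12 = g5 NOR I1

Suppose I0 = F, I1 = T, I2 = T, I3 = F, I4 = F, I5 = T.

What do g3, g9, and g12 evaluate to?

g0 = I0 AND I1 = F AND T = F
g1 = I5 NOR g0 = T NOR F = F
g2 = g1 NOR I4 = F NOR F = T
g3 = I2 NOR I3 = T NOR F = F
g4 = g2 NOR I3 = T NOR F = F
g5 = g1 NOR g3 = F NOR F = T
g6 = I4 NOR g3 = F NOR F = T
g7 = g6 NOR g4 = T NOR F = F
g8 = I4 NOR g7 = F NOR F = T
g9 = I1 NOR g8 = T NOR T = F
g12 = g5 NOR I1 = T NOR T = F

g3 = F  g9 = F  g12 = F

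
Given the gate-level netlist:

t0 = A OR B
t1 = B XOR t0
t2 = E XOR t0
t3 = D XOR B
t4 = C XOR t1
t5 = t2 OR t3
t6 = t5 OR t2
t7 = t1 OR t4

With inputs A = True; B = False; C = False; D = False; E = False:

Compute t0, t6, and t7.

t0 = A OR B = True OR False = True
t1 = B XOR t0 = False XOR True = True
t2 = E XOR t0 = False XOR True = True
t3 = D XOR B = False XOR False = False
t4 = C XOR t1 = False XOR True = True
t5 = t2 OR t3 = True OR False = True
t6 = t5 OR t2 = True OR True = True
t7 = t1 OR t4 = True OR True = True

t0 = True, t6 = True, t7 = True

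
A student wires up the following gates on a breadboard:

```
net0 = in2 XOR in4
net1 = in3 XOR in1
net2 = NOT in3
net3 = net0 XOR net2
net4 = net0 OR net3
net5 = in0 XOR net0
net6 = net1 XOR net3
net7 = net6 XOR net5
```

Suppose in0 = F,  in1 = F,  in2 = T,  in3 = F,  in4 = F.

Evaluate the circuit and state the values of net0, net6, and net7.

net0 = in2 XOR in4 = T XOR F = T
net1 = in3 XOR in1 = F XOR F = F
net2 = NOT in3 = NOT F = T
net3 = net0 XOR net2 = T XOR T = F
net5 = in0 XOR net0 = F XOR T = T
net6 = net1 XOR net3 = F XOR F = F
net7 = net6 XOR net5 = F XOR T = T

net0 = T; net6 = F; net7 = T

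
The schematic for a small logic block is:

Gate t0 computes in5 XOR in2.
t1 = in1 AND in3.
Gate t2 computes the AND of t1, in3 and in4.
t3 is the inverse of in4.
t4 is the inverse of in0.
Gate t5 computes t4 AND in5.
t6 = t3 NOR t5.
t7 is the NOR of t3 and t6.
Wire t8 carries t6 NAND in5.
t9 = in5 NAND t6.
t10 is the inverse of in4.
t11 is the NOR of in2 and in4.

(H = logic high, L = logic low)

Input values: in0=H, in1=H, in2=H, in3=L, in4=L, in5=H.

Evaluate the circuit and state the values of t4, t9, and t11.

t4 = L  t9 = H  t11 = L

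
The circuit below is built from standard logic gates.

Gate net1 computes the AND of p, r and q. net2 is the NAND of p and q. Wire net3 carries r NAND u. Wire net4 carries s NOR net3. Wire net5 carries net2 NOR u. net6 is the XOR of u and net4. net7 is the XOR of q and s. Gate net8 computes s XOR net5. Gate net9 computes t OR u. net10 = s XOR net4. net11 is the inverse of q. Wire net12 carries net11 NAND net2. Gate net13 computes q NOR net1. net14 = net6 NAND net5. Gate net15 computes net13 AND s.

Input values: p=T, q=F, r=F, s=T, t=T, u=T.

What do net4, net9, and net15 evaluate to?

net1 = p AND r AND q = T AND F AND F = F
net3 = r NAND u = F NAND T = T
net4 = s NOR net3 = T NOR T = F
net9 = t OR u = T OR T = T
net13 = q NOR net1 = F NOR F = T
net15 = net13 AND s = T AND T = T

net4 = F, net9 = T, net15 = T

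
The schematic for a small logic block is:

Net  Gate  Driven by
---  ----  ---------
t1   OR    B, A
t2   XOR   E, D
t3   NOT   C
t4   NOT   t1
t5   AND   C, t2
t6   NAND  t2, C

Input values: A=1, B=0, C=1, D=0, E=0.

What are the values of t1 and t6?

t1 = 1, t6 = 1

t1 = B OR A = 0 OR 1 = 1
t2 = E XOR D = 0 XOR 0 = 0
t6 = t2 NAND C = 0 NAND 1 = 1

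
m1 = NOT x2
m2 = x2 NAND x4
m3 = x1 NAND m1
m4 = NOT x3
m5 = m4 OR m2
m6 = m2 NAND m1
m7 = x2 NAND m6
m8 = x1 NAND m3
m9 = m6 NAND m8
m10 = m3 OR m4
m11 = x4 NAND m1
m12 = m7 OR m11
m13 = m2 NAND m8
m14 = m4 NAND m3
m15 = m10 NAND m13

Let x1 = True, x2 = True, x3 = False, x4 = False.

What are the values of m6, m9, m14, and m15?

m6 = True  m9 = True  m14 = False  m15 = False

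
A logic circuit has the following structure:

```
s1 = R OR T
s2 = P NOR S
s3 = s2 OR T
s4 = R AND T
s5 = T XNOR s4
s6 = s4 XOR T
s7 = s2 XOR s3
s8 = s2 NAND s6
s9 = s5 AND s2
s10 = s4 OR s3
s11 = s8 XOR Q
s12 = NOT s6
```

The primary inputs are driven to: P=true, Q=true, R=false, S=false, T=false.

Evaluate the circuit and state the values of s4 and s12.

s4 = R AND T = false AND false = false
s6 = s4 XOR T = false XOR false = false
s12 = NOT s6 = NOT false = true

s4 = false  s12 = true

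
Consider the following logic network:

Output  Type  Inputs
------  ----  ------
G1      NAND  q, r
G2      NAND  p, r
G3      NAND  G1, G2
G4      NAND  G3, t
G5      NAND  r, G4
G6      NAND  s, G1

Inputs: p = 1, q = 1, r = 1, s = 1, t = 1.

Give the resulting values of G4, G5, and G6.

G4 = 0, G5 = 1, G6 = 1

G1 = q NAND r = 1 NAND 1 = 0
G2 = p NAND r = 1 NAND 1 = 0
G3 = G1 NAND G2 = 0 NAND 0 = 1
G4 = G3 NAND t = 1 NAND 1 = 0
G5 = r NAND G4 = 1 NAND 0 = 1
G6 = s NAND G1 = 1 NAND 0 = 1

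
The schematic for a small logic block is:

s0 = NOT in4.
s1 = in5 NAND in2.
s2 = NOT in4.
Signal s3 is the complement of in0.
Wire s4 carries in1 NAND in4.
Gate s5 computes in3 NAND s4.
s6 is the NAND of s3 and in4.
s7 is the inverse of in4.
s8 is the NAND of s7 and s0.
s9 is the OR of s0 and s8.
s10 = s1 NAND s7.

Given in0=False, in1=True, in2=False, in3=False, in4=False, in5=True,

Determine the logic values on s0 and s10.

s0 = NOT in4 = NOT False = True
s1 = in5 NAND in2 = True NAND False = True
s7 = NOT in4 = NOT False = True
s10 = s1 NAND s7 = True NAND True = False

s0 = True, s10 = False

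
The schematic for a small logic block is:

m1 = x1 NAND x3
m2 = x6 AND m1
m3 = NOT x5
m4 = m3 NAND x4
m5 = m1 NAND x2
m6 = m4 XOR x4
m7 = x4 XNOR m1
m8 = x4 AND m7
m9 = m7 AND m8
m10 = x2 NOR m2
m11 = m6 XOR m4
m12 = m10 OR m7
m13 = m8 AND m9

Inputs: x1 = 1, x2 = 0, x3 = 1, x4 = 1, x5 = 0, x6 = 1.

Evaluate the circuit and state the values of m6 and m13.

m6 = 1, m13 = 0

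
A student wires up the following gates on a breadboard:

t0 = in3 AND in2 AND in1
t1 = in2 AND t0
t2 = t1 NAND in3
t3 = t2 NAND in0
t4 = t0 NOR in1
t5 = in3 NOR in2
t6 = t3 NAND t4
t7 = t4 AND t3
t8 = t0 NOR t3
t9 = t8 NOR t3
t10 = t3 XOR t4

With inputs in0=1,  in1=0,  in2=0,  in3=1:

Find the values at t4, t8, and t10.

t0 = in3 AND in2 AND in1 = 1 AND 0 AND 0 = 0
t1 = in2 AND t0 = 0 AND 0 = 0
t2 = t1 NAND in3 = 0 NAND 1 = 1
t3 = t2 NAND in0 = 1 NAND 1 = 0
t4 = t0 NOR in1 = 0 NOR 0 = 1
t8 = t0 NOR t3 = 0 NOR 0 = 1
t10 = t3 XOR t4 = 0 XOR 1 = 1

t4 = 1; t8 = 1; t10 = 1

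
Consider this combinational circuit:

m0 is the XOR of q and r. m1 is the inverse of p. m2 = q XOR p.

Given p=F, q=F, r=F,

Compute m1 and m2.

m1 = T; m2 = F

m1 = NOT p = NOT F = T
m2 = q XOR p = F XOR F = F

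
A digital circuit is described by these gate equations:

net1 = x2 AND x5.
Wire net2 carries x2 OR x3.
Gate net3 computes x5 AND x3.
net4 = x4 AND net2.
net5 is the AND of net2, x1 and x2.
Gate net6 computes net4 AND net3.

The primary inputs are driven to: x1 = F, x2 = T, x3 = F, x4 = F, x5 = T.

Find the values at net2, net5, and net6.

net2 = x2 OR x3 = T OR F = T
net3 = x5 AND x3 = T AND F = F
net4 = x4 AND net2 = F AND T = F
net5 = net2 AND x1 AND x2 = T AND F AND T = F
net6 = net4 AND net3 = F AND F = F

net2 = T, net5 = F, net6 = F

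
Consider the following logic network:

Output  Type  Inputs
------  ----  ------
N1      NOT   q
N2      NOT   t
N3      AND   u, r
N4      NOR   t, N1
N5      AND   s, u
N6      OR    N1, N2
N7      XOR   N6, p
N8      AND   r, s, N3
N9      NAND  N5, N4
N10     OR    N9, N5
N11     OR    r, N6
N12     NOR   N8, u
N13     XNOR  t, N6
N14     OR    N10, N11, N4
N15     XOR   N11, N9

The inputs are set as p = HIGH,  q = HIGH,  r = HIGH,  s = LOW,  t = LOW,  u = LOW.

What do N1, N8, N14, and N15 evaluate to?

N1 = LOW; N8 = LOW; N14 = HIGH; N15 = LOW

N1 = NOT q = NOT HIGH = LOW
N2 = NOT t = NOT LOW = HIGH
N3 = u AND r = LOW AND HIGH = LOW
N4 = t NOR N1 = LOW NOR LOW = HIGH
N5 = s AND u = LOW AND LOW = LOW
N6 = N1 OR N2 = LOW OR HIGH = HIGH
N8 = r AND s AND N3 = HIGH AND LOW AND LOW = LOW
N9 = N5 NAND N4 = LOW NAND HIGH = HIGH
N10 = N9 OR N5 = HIGH OR LOW = HIGH
N11 = r OR N6 = HIGH OR HIGH = HIGH
N14 = N10 OR N11 OR N4 = HIGH OR HIGH OR HIGH = HIGH
N15 = N11 XOR N9 = HIGH XOR HIGH = LOW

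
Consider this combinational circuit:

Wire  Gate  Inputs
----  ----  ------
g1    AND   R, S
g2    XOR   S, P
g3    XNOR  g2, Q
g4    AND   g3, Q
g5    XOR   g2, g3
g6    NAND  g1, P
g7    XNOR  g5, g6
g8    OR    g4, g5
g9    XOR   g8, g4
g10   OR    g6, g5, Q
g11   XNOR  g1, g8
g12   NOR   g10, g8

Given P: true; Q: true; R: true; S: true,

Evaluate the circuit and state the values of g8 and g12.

g8 = false, g12 = false

g1 = R AND S = true AND true = true
g2 = S XOR P = true XOR true = false
g3 = g2 XNOR Q = false XNOR true = false
g4 = g3 AND Q = false AND true = false
g5 = g2 XOR g3 = false XOR false = false
g6 = g1 NAND P = true NAND true = false
g8 = g4 OR g5 = false OR false = false
g10 = g6 OR g5 OR Q = false OR false OR true = true
g12 = g10 NOR g8 = true NOR false = false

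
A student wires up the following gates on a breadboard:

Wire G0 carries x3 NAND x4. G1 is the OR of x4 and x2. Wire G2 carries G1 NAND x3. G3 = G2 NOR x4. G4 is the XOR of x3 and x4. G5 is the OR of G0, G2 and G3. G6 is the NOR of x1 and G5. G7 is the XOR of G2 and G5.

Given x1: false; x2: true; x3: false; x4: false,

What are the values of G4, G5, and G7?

G4 = false; G5 = true; G7 = false

G0 = x3 NAND x4 = false NAND false = true
G1 = x4 OR x2 = false OR true = true
G2 = G1 NAND x3 = true NAND false = true
G3 = G2 NOR x4 = true NOR false = false
G4 = x3 XOR x4 = false XOR false = false
G5 = G0 OR G2 OR G3 = true OR true OR false = true
G7 = G2 XOR G5 = true XOR true = false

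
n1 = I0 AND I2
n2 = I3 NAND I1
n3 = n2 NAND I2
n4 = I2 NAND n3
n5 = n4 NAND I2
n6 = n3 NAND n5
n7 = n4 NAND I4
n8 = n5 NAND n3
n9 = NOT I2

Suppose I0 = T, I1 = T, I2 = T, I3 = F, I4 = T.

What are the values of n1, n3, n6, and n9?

n1 = I0 AND I2 = T AND T = T
n2 = I3 NAND I1 = F NAND T = T
n3 = n2 NAND I2 = T NAND T = F
n4 = I2 NAND n3 = T NAND F = T
n5 = n4 NAND I2 = T NAND T = F
n6 = n3 NAND n5 = F NAND F = T
n9 = NOT I2 = NOT T = F

n1 = T  n3 = F  n6 = T  n9 = F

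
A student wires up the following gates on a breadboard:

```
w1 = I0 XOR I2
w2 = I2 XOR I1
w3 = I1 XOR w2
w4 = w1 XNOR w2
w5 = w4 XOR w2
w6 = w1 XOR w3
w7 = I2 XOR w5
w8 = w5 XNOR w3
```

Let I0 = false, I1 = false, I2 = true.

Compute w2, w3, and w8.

w2 = true, w3 = true, w8 = false

w1 = I0 XOR I2 = false XOR true = true
w2 = I2 XOR I1 = true XOR false = true
w3 = I1 XOR w2 = false XOR true = true
w4 = w1 XNOR w2 = true XNOR true = true
w5 = w4 XOR w2 = true XOR true = false
w8 = w5 XNOR w3 = false XNOR true = false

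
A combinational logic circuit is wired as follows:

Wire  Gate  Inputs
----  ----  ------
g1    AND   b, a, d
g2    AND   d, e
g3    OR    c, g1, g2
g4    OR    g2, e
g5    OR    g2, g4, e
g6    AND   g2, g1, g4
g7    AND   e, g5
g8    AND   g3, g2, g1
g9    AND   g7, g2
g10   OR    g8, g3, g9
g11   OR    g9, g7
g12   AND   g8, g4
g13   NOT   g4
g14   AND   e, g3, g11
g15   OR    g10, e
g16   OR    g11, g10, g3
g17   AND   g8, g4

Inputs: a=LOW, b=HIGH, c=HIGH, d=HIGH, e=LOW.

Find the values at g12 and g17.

g1 = b AND a AND d = HIGH AND LOW AND HIGH = LOW
g2 = d AND e = HIGH AND LOW = LOW
g3 = c OR g1 OR g2 = HIGH OR LOW OR LOW = HIGH
g4 = g2 OR e = LOW OR LOW = LOW
g8 = g3 AND g2 AND g1 = HIGH AND LOW AND LOW = LOW
g12 = g8 AND g4 = LOW AND LOW = LOW
g17 = g8 AND g4 = LOW AND LOW = LOW

g12 = LOW, g17 = LOW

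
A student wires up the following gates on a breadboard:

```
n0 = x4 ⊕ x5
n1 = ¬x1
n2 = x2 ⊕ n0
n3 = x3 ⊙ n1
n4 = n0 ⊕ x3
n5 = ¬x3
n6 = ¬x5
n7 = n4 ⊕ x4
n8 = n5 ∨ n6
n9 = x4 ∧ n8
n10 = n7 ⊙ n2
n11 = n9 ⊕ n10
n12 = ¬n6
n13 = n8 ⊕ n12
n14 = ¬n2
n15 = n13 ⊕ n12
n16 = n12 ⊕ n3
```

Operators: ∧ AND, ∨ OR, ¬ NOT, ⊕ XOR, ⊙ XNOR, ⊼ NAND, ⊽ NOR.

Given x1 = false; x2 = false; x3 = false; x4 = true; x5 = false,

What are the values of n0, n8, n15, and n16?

n0 = x4 XOR x5 = true XOR false = true
n1 = NOT x1 = NOT false = true
n3 = x3 XNOR n1 = false XNOR true = false
n5 = NOT x3 = NOT false = true
n6 = NOT x5 = NOT false = true
n8 = n5 OR n6 = true OR true = true
n12 = NOT n6 = NOT true = false
n13 = n8 XOR n12 = true XOR false = true
n15 = n13 XOR n12 = true XOR false = true
n16 = n12 XOR n3 = false XOR false = false

n0 = true; n8 = true; n15 = true; n16 = false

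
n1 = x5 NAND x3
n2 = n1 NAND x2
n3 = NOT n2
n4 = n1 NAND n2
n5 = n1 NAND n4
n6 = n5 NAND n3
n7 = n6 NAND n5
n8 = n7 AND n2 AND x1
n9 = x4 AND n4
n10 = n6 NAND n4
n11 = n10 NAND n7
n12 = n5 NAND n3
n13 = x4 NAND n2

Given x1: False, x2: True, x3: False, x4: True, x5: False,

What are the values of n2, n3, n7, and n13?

n2 = False; n3 = True; n7 = True; n13 = True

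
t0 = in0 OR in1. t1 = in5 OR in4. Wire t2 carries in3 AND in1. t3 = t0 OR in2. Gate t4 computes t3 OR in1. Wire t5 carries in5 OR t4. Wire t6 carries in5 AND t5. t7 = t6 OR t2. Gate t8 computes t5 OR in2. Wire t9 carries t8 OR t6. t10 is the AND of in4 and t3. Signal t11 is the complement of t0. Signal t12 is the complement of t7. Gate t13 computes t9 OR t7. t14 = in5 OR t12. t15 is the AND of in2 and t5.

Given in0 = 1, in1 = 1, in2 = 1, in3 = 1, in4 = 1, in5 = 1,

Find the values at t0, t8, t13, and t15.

t0 = in0 OR in1 = 1 OR 1 = 1
t2 = in3 AND in1 = 1 AND 1 = 1
t3 = t0 OR in2 = 1 OR 1 = 1
t4 = t3 OR in1 = 1 OR 1 = 1
t5 = in5 OR t4 = 1 OR 1 = 1
t6 = in5 AND t5 = 1 AND 1 = 1
t7 = t6 OR t2 = 1 OR 1 = 1
t8 = t5 OR in2 = 1 OR 1 = 1
t9 = t8 OR t6 = 1 OR 1 = 1
t13 = t9 OR t7 = 1 OR 1 = 1
t15 = in2 AND t5 = 1 AND 1 = 1

t0 = 1, t8 = 1, t13 = 1, t15 = 1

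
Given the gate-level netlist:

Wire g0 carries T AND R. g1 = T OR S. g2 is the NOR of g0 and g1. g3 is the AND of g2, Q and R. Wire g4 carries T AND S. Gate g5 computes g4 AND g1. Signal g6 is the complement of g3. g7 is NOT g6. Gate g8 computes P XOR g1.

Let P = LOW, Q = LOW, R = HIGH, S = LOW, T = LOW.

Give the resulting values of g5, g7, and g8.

g0 = T AND R = LOW AND HIGH = LOW
g1 = T OR S = LOW OR LOW = LOW
g2 = g0 NOR g1 = LOW NOR LOW = HIGH
g3 = g2 AND Q AND R = HIGH AND LOW AND HIGH = LOW
g4 = T AND S = LOW AND LOW = LOW
g5 = g4 AND g1 = LOW AND LOW = LOW
g6 = NOT g3 = NOT LOW = HIGH
g7 = NOT g6 = NOT HIGH = LOW
g8 = P XOR g1 = LOW XOR LOW = LOW

g5 = LOW, g7 = LOW, g8 = LOW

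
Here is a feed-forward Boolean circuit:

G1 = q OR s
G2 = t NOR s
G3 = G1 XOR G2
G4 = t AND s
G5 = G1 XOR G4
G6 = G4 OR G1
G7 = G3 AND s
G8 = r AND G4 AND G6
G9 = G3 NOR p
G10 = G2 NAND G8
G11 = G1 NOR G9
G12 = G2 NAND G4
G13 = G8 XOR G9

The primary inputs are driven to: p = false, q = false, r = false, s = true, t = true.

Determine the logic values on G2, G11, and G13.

G2 = false; G11 = false; G13 = false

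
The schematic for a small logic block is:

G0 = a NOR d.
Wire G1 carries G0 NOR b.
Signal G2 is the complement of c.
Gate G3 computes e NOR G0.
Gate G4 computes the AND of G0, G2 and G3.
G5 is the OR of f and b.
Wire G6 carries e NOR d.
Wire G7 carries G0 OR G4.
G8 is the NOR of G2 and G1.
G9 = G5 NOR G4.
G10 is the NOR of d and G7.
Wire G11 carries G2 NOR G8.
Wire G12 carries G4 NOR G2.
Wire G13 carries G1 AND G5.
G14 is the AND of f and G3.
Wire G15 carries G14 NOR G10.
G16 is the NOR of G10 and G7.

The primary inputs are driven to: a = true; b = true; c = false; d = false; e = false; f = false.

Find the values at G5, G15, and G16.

G5 = true  G15 = false  G16 = false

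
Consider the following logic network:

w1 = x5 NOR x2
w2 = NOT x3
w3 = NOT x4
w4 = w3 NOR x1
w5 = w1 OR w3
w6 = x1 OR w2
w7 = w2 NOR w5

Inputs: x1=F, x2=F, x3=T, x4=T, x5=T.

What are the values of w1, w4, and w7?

w1 = x5 NOR x2 = T NOR F = F
w2 = NOT x3 = NOT T = F
w3 = NOT x4 = NOT T = F
w4 = w3 NOR x1 = F NOR F = T
w5 = w1 OR w3 = F OR F = F
w7 = w2 NOR w5 = F NOR F = T

w1 = F; w4 = T; w7 = T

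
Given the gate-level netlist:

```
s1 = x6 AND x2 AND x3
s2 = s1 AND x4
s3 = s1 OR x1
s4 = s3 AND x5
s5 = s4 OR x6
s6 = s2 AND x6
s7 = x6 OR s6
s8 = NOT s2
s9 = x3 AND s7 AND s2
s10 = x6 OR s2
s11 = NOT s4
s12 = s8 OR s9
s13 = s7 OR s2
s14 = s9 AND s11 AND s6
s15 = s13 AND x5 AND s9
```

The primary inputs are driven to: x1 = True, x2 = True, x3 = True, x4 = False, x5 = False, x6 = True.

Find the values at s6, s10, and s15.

s6 = False, s10 = True, s15 = False

s1 = x6 AND x2 AND x3 = True AND True AND True = True
s2 = s1 AND x4 = True AND False = False
s6 = s2 AND x6 = False AND True = False
s7 = x6 OR s6 = True OR False = True
s9 = x3 AND s7 AND s2 = True AND True AND False = False
s10 = x6 OR s2 = True OR False = True
s13 = s7 OR s2 = True OR False = True
s15 = s13 AND x5 AND s9 = True AND False AND False = False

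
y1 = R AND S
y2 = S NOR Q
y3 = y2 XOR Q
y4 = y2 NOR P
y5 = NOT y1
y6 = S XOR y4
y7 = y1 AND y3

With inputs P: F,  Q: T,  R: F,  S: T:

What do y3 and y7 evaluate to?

y1 = R AND S = F AND T = F
y2 = S NOR Q = T NOR T = F
y3 = y2 XOR Q = F XOR T = T
y7 = y1 AND y3 = F AND T = F

y3 = T, y7 = F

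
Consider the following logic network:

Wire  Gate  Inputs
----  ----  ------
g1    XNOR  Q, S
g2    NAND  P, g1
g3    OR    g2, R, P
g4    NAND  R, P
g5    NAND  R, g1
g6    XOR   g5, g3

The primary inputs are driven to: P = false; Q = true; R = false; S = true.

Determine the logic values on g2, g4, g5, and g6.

g1 = Q XNOR S = true XNOR true = true
g2 = P NAND g1 = false NAND true = true
g3 = g2 OR R OR P = true OR false OR false = true
g4 = R NAND P = false NAND false = true
g5 = R NAND g1 = false NAND true = true
g6 = g5 XOR g3 = true XOR true = false

g2 = true, g4 = true, g5 = true, g6 = false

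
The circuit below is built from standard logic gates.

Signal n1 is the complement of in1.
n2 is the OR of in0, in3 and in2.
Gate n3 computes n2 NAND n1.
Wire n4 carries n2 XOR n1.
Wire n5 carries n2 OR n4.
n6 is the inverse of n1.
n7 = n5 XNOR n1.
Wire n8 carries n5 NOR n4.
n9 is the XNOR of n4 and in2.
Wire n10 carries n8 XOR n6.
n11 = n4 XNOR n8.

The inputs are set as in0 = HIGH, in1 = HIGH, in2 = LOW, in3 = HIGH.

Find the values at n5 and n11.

n1 = NOT in1 = NOT HIGH = LOW
n2 = in0 OR in3 OR in2 = HIGH OR HIGH OR LOW = HIGH
n4 = n2 XOR n1 = HIGH XOR LOW = HIGH
n5 = n2 OR n4 = HIGH OR HIGH = HIGH
n8 = n5 NOR n4 = HIGH NOR HIGH = LOW
n11 = n4 XNOR n8 = HIGH XNOR LOW = LOW

n5 = HIGH  n11 = LOW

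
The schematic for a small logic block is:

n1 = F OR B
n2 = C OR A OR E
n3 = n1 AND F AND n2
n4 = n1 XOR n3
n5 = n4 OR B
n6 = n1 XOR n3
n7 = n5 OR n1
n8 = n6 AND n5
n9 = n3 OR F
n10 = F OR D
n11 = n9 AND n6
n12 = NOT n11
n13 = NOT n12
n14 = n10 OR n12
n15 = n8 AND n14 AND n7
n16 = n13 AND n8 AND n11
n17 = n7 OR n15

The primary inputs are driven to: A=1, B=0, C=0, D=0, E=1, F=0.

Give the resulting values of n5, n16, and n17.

n5 = 0, n16 = 0, n17 = 0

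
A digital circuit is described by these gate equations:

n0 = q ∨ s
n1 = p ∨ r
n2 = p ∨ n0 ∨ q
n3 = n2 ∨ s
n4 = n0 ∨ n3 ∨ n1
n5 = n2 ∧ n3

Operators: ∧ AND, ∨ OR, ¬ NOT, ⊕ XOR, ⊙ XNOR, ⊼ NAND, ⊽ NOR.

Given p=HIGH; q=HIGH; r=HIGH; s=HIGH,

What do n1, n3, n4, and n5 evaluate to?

n1 = HIGH, n3 = HIGH, n4 = HIGH, n5 = HIGH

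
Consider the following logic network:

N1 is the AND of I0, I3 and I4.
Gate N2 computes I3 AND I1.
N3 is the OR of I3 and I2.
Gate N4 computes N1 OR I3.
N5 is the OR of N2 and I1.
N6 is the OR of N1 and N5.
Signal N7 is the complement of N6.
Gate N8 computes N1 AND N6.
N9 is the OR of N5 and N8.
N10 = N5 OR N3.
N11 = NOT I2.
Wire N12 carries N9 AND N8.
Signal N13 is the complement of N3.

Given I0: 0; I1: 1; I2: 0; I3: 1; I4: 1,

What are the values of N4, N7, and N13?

N4 = 1, N7 = 0, N13 = 0

N1 = I0 AND I3 AND I4 = 0 AND 1 AND 1 = 0
N2 = I3 AND I1 = 1 AND 1 = 1
N3 = I3 OR I2 = 1 OR 0 = 1
N4 = N1 OR I3 = 0 OR 1 = 1
N5 = N2 OR I1 = 1 OR 1 = 1
N6 = N1 OR N5 = 0 OR 1 = 1
N7 = NOT N6 = NOT 1 = 0
N13 = NOT N3 = NOT 1 = 0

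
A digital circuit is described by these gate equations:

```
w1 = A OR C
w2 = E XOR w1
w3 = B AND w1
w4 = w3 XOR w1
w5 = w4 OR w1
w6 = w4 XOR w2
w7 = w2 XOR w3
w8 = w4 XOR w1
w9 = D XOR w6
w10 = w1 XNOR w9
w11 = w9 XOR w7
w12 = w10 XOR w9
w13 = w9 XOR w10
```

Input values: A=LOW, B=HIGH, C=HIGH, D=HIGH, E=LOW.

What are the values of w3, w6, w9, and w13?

w3 = HIGH, w6 = HIGH, w9 = LOW, w13 = LOW

w1 = A OR C = LOW OR HIGH = HIGH
w2 = E XOR w1 = LOW XOR HIGH = HIGH
w3 = B AND w1 = HIGH AND HIGH = HIGH
w4 = w3 XOR w1 = HIGH XOR HIGH = LOW
w6 = w4 XOR w2 = LOW XOR HIGH = HIGH
w9 = D XOR w6 = HIGH XOR HIGH = LOW
w10 = w1 XNOR w9 = HIGH XNOR LOW = LOW
w13 = w9 XOR w10 = LOW XOR LOW = LOW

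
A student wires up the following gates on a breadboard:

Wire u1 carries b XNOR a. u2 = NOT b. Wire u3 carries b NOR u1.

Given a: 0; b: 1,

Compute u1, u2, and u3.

u1 = 0, u2 = 0, u3 = 0

u1 = b XNOR a = 1 XNOR 0 = 0
u2 = NOT b = NOT 1 = 0
u3 = b NOR u1 = 1 NOR 0 = 0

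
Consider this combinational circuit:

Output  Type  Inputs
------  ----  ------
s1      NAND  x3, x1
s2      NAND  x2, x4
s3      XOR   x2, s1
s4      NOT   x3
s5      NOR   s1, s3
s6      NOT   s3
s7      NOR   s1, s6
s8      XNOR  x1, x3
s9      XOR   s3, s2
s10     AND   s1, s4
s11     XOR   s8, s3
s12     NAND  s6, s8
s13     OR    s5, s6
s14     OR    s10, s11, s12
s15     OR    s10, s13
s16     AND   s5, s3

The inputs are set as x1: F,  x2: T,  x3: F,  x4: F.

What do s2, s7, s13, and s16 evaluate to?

s1 = x3 NAND x1 = F NAND F = T
s2 = x2 NAND x4 = T NAND F = T
s3 = x2 XOR s1 = T XOR T = F
s5 = s1 NOR s3 = T NOR F = F
s6 = NOT s3 = NOT F = T
s7 = s1 NOR s6 = T NOR T = F
s13 = s5 OR s6 = F OR T = T
s16 = s5 AND s3 = F AND F = F

s2 = T, s7 = F, s13 = T, s16 = F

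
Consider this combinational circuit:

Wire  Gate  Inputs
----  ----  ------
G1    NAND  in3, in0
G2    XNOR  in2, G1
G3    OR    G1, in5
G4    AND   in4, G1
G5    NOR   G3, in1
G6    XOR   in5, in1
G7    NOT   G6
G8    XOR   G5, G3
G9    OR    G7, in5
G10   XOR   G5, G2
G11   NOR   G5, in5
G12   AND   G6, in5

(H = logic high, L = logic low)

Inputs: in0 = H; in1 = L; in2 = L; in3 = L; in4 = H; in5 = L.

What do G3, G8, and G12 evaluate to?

G3 = H  G8 = H  G12 = L

G1 = in3 NAND in0 = L NAND H = H
G3 = G1 OR in5 = H OR L = H
G5 = G3 NOR in1 = H NOR L = L
G6 = in5 XOR in1 = L XOR L = L
G8 = G5 XOR G3 = L XOR H = H
G12 = G6 AND in5 = L AND L = L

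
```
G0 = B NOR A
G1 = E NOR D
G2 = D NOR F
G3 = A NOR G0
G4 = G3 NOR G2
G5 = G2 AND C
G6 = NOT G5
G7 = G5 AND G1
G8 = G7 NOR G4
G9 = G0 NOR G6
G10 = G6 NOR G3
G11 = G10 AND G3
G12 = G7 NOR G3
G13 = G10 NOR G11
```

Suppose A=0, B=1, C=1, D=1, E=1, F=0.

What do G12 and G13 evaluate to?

G0 = B NOR A = 1 NOR 0 = 0
G1 = E NOR D = 1 NOR 1 = 0
G2 = D NOR F = 1 NOR 0 = 0
G3 = A NOR G0 = 0 NOR 0 = 1
G5 = G2 AND C = 0 AND 1 = 0
G6 = NOT G5 = NOT 0 = 1
G7 = G5 AND G1 = 0 AND 0 = 0
G10 = G6 NOR G3 = 1 NOR 1 = 0
G11 = G10 AND G3 = 0 AND 1 = 0
G12 = G7 NOR G3 = 0 NOR 1 = 0
G13 = G10 NOR G11 = 0 NOR 0 = 1

G12 = 0, G13 = 1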